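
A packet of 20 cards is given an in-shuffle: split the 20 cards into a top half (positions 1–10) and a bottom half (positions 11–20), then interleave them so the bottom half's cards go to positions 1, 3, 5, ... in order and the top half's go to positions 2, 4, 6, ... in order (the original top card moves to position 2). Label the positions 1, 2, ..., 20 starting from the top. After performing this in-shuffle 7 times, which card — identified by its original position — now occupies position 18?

Work backwards from position 18, undoing one in-shuffle at a time:
18 ← 9 ← 15 ← 18 ← 9 ← 15 ← 18 ← 9
So the card now at position 18 started at position 9.

9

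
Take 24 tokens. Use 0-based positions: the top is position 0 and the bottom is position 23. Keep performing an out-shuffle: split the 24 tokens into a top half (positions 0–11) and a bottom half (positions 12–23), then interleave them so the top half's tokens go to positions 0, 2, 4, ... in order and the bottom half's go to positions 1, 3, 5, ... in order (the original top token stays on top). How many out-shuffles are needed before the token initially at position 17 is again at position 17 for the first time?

Follow position 17 under repeated out-shuffles:
17 → 11 → 22 → 21 → 19 → 15 → 7 → 14 → 5 → 10 → 20 → 17
It first returns after 11 out-shuffles.

11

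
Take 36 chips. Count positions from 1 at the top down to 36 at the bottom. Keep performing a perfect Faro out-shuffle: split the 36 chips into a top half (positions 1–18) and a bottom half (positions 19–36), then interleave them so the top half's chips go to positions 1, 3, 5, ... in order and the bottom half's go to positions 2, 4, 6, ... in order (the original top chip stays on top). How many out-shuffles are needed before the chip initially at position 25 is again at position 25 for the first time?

Follow position 25 under repeated out-shuffles:
25 → 14 → 27 → 18 → 35 → 34 → 32 → 28 → 20 → 4 → 7 → 13 → 25
It first returns after 12 out-shuffles.

12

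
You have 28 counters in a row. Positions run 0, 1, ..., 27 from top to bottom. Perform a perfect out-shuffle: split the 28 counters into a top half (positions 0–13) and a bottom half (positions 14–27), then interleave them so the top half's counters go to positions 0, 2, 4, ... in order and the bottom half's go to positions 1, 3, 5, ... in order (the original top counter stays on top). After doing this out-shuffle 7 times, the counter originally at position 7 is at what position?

Track the counter's position through each out-shuffle:
7 → 14 → 1 → 2 → 4 → 8 → 16 → 5

5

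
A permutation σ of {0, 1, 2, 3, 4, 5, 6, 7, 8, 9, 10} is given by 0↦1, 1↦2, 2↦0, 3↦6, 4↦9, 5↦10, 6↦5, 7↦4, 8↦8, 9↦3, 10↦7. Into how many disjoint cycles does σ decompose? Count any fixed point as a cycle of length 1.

Cycle decomposition: (0 1 2) (3 6 5 10 7 4 9) (8).
3 cycles.

3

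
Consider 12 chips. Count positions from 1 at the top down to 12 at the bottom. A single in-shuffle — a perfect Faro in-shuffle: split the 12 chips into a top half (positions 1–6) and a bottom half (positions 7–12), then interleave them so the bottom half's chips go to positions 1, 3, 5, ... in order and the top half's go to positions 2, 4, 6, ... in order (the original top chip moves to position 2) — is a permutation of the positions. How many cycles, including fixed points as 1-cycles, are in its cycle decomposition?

Trace each unvisited position around until it returns:
(1 2 4 8 3 6 ... len 12)
1 cycle in total.

1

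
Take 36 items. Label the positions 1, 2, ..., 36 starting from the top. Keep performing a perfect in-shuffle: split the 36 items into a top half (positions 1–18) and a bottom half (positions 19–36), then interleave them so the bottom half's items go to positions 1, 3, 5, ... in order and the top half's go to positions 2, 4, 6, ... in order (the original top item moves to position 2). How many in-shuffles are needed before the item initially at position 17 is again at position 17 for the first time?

36

Follow position 17 under repeated in-shuffles:
17 → 34 → 31 → 25 → 13 → 26 → 15 → 30 → ... → 17 (length 36)
It first returns after 36 in-shuffles.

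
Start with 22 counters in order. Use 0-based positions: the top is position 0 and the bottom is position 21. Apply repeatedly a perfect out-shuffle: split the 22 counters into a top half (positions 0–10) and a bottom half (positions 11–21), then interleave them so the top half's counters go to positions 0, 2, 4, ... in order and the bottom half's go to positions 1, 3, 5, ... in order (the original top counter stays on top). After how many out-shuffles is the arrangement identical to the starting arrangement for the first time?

The out-shuffle permutes the 22 positions with cycle lengths [1, 1, 2, 3, 3, 6, 6].
Every counter is home exactly when every cycle has completed a whole number of laps, i.e. after lcm(1, 2, 3, 6) = 6 out-shuffles.

6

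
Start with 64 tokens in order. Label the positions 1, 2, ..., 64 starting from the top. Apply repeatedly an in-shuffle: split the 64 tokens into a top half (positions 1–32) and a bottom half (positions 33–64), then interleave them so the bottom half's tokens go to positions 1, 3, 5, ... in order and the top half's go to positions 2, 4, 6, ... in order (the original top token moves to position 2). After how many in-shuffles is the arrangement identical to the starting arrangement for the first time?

12

The in-shuffle permutes the 64 positions with cycle lengths [4, 12, 12, 12, 12, 12].
Every token is home exactly when every cycle has completed a whole number of laps, i.e. after lcm(4, 12) = 12 in-shuffles.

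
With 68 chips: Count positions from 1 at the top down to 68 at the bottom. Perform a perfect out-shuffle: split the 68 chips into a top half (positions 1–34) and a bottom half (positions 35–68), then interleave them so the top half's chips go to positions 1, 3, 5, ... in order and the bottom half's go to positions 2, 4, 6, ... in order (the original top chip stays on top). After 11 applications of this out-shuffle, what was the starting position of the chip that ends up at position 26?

Work backwards from position 26, undoing one out-shuffle at a time:
26 ← 47 ← 24 ← 46 ← 57 ← 29 ← 15 ← 8 ← 38 ← 53 ← 27 ← 14
So the chip now at position 26 started at position 14.

14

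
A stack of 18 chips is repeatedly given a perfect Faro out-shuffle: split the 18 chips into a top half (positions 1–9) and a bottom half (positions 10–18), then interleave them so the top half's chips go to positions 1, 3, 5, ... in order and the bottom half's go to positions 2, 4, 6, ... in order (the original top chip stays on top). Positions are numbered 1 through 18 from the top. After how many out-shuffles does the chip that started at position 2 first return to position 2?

8

Follow position 2 under repeated out-shuffles:
2 → 3 → 5 → 9 → 17 → 16 → 14 → 10 → 2
It first returns after 8 out-shuffles.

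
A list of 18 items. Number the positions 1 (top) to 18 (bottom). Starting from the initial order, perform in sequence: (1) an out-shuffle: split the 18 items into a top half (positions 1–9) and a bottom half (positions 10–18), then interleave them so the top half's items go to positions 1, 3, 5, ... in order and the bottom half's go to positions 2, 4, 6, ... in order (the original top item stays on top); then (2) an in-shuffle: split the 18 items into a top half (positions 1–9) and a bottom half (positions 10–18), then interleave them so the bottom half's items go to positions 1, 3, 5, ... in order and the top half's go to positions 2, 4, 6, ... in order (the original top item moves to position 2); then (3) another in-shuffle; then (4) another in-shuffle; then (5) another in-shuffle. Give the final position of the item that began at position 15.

Track the item from position 15 forward through each operation:
  after op 1 (out-shuffle): 15 → 12
  after op 2 (in-shuffle): 12 → 5
  after op 3 (in-shuffle): 5 → 10
  after op 4 (in-shuffle): 10 → 1
  after op 5 (in-shuffle): 1 → 2

2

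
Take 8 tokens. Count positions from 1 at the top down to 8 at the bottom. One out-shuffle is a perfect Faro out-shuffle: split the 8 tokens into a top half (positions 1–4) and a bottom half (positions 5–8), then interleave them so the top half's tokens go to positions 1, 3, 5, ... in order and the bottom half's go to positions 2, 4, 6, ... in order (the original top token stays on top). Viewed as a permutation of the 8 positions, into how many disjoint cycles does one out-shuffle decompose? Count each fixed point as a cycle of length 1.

4

Trace each unvisited position around until it returns:
(1) (2 3 5) (4 7 6) (8)
4 cycles in total.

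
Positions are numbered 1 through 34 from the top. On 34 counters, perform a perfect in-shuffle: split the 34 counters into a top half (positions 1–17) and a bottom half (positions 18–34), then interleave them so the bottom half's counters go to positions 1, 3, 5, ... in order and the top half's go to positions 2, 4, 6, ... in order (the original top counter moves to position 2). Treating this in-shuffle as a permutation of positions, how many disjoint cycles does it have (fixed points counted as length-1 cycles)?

5

Trace each unvisited position around until it returns:
(1 2 4 8 16 32 ... len 12) (3 6 12 24 13 26 ... len 12) (5 10 20) (7 14 28 21) (15 30 25)
5 cycles in total.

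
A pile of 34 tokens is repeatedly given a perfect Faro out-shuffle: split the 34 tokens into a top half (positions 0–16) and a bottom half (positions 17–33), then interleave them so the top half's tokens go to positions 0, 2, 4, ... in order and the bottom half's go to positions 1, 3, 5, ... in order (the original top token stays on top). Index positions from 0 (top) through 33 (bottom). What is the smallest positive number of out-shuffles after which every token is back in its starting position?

10

The out-shuffle permutes the 34 positions with cycle lengths [1, 1, 2, 10, 10, 10].
Every token is home exactly when every cycle has completed a whole number of laps, i.e. after lcm(1, 2, 10) = 10 out-shuffles.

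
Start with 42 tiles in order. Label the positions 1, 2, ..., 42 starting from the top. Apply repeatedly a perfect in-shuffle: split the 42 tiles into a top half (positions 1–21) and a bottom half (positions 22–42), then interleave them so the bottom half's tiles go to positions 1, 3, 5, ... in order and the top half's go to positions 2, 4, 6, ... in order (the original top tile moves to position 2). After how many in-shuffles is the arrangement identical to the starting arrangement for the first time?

14

The in-shuffle permutes the 42 positions with cycle lengths [14, 14, 14].
Every tile is home exactly when every cycle has completed a whole number of laps, i.e. after lcm(14) = 14 in-shuffles.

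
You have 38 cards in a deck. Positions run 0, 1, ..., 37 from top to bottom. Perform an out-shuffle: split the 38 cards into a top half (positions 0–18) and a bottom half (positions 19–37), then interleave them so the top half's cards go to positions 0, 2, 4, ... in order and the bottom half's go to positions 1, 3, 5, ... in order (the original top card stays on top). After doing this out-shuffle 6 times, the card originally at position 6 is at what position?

14

Track the card's position through each out-shuffle:
6 → 12 → 24 → 11 → 22 → 7 → 14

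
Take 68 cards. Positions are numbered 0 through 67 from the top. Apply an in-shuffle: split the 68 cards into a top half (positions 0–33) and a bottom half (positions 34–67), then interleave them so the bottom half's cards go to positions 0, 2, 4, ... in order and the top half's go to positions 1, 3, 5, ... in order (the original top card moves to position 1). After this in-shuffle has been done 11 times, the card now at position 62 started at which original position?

Work backwards from position 62, undoing one in-shuffle at a time:
62 ← 65 ← 32 ← 50 ← 59 ← 29 ← 14 ← 41 ← 20 ← 44 ← 56 ← 62
So the card now at position 62 started at position 62.

62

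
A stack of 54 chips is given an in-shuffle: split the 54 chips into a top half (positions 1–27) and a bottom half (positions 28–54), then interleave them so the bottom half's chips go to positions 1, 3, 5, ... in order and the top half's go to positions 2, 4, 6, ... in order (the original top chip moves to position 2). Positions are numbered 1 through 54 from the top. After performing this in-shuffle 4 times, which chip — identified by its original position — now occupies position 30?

50

Work backwards from position 30, undoing one in-shuffle at a time:
30 ← 15 ← 35 ← 45 ← 50
So the chip now at position 30 started at position 50.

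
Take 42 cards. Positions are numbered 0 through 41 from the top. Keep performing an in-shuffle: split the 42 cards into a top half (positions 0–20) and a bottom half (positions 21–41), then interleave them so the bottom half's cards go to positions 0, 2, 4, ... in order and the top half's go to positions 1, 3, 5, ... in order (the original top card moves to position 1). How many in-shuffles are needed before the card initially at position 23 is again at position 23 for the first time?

14

Follow position 23 under repeated in-shuffles:
23 → 4 → 9 → 19 → 39 → 36 → 30 → 18 → 37 → 32 → 22 → 2 → 5 → 11 → 23
It first returns after 14 in-shuffles.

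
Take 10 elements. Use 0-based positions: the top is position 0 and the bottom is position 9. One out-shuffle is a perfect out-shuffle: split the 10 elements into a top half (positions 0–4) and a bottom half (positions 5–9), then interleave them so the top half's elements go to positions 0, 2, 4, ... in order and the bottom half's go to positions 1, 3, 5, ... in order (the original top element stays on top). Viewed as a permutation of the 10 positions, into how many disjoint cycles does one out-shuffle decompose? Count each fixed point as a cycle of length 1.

Trace each unvisited position around until it returns:
(0) (1 2 4 8 7 5) (3 6) (9)
4 cycles in total.

4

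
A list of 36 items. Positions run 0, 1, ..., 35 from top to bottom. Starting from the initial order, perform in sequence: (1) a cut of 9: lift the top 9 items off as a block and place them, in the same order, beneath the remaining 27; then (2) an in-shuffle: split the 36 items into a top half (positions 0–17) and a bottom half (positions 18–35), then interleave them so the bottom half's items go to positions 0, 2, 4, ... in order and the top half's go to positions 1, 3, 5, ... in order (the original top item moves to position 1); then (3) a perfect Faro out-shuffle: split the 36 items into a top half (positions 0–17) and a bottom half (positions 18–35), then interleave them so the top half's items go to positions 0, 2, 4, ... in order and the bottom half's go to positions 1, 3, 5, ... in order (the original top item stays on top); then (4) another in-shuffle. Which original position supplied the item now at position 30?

Undo the operations in reverse order, starting from position 30:
  undo op 4 (in-shuffle, from bottom half): 30 ← 33
  undo op 3 (out-shuffle, from bottom half): 33 ← 34
  undo op 2 (in-shuffle, from bottom half): 34 ← 35
  undo op 1 (cut 9): 35 ← 8
So the item at position 30 came from original position 8.

8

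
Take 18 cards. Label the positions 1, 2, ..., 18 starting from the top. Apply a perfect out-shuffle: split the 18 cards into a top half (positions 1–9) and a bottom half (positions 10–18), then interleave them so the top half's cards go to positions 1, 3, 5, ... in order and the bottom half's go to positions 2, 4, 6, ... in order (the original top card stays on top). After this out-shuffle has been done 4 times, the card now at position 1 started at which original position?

1

Work backwards from position 1, undoing one out-shuffle at a time:
1 ← 1 ← 1 ← 1 ← 1
So the card now at position 1 started at position 1.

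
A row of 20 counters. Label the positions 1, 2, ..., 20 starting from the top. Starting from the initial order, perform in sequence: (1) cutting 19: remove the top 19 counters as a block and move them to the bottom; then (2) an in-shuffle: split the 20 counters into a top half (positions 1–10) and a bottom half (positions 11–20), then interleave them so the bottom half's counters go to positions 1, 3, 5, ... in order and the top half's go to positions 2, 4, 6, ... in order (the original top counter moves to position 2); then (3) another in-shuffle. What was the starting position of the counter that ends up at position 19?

9

Undo the operations in reverse order, starting from position 19:
  undo op 3 (in-shuffle, from bottom half): 19 ← 20
  undo op 2 (in-shuffle, from top half): 20 ← 10
  undo op 1 (cut 19): 10 ← 9
So the counter at position 19 came from original position 9.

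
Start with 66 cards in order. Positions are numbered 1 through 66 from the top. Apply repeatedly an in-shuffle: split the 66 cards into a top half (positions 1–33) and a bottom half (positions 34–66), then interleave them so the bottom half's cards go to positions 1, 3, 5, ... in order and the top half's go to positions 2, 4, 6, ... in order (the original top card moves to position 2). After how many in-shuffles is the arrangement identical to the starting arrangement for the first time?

The in-shuffle permutes the 66 positions with cycle lengths [66].
Every card is home exactly when every cycle has completed a whole number of laps, i.e. after lcm(66) = 66 in-shuffles.

66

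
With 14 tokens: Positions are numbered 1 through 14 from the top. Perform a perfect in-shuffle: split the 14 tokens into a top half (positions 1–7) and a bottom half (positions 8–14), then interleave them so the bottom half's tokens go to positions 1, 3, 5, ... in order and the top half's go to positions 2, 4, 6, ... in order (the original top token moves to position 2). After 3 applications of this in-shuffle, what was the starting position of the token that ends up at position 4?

Work backwards from position 4, undoing one in-shuffle at a time:
4 ← 2 ← 1 ← 8
So the token now at position 4 started at position 8.

8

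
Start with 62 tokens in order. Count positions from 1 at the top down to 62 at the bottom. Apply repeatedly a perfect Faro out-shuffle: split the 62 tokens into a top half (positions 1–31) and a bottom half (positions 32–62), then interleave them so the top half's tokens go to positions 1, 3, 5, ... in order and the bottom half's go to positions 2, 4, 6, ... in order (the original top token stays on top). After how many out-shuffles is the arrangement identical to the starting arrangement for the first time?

60

The out-shuffle permutes the 62 positions with cycle lengths [1, 1, 60].
Every token is home exactly when every cycle has completed a whole number of laps, i.e. after lcm(1, 60) = 60 out-shuffles.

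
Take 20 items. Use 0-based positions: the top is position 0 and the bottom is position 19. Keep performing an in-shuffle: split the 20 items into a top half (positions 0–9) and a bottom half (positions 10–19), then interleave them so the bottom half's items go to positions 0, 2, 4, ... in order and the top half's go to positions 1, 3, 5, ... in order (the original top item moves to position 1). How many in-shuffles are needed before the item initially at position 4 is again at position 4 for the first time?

6

Follow position 4 under repeated in-shuffles:
4 → 9 → 19 → 18 → 16 → 12 → 4
It first returns after 6 in-shuffles.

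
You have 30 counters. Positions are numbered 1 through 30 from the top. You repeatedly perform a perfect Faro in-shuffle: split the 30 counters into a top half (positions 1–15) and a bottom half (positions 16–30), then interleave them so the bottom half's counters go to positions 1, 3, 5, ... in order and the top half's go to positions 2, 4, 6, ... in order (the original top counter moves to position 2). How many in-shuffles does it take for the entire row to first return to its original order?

5

The in-shuffle permutes the 30 positions with cycle lengths [5, 5, 5, 5, 5, 5].
Every counter is home exactly when every cycle has completed a whole number of laps, i.e. after lcm(5) = 5 in-shuffles.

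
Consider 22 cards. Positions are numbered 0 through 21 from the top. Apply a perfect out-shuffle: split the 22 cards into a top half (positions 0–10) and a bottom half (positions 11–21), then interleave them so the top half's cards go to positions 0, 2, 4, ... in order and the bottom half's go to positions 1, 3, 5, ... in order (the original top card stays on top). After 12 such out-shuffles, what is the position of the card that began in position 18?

Track the card's position through each out-shuffle:
18 → 15 → 9 → 18 → 15 → 9 → 18 → 15 → 9 → 18 → 15 → 9 → 18

18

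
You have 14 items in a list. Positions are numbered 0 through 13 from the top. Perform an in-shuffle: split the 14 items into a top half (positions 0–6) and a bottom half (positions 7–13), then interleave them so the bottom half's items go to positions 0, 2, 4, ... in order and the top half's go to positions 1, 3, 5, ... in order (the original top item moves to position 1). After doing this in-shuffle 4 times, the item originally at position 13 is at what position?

Track the item's position through each in-shuffle:
13 → 12 → 10 → 6 → 13

13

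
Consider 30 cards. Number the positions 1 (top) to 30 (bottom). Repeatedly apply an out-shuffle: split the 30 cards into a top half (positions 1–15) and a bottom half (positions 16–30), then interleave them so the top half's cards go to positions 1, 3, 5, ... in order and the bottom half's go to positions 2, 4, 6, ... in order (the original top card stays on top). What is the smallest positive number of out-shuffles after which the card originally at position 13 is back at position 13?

Follow position 13 under repeated out-shuffles:
13 → 25 → 20 → 10 → 19 → 8 → 15 → 29 → ... → 13 (length 28)
It first returns after 28 out-shuffles.

28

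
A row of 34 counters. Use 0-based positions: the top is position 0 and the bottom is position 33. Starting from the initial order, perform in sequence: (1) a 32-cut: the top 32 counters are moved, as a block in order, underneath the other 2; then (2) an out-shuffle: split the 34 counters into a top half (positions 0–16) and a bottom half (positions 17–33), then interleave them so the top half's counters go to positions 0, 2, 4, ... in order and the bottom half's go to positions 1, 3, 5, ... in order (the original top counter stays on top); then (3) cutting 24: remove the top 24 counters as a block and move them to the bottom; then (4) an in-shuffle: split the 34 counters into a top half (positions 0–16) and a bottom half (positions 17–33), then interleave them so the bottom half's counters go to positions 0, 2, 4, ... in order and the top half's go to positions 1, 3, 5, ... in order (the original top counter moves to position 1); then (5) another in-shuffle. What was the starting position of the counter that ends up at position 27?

Undo the operations in reverse order, starting from position 27:
  undo op 5 (in-shuffle, from top half): 27 ← 13
  undo op 4 (in-shuffle, from top half): 13 ← 6
  undo op 3 (cut 24): 6 ← 30
  undo op 2 (out-shuffle, from top half): 30 ← 15
  undo op 1 (cut 32): 15 ← 13
So the counter at position 27 came from original position 13.

13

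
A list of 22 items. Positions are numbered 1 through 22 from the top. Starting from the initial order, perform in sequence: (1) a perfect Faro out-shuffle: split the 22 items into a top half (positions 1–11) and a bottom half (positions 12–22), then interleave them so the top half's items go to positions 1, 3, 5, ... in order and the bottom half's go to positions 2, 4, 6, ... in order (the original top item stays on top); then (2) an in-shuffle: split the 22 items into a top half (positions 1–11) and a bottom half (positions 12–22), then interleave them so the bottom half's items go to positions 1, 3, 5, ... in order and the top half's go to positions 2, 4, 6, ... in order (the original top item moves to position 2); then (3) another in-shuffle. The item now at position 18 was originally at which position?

19

Undo the operations in reverse order, starting from position 18:
  undo op 3 (in-shuffle, from top half): 18 ← 9
  undo op 2 (in-shuffle, from bottom half): 9 ← 16
  undo op 1 (out-shuffle, from bottom half): 16 ← 19
So the item at position 18 came from original position 19.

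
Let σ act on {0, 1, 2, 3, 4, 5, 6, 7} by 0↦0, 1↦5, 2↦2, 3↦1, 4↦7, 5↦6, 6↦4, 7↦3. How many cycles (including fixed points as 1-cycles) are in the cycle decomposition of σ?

Cycle decomposition: (0) (1 5 6 4 7 3) (2).
3 cycles.

3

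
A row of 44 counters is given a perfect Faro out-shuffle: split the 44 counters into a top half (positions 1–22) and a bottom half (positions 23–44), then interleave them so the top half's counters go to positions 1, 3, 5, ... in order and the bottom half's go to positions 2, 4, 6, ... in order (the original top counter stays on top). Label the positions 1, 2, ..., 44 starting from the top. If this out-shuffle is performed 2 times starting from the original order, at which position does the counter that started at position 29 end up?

Track the counter's position through each out-shuffle:
29 → 14 → 27

27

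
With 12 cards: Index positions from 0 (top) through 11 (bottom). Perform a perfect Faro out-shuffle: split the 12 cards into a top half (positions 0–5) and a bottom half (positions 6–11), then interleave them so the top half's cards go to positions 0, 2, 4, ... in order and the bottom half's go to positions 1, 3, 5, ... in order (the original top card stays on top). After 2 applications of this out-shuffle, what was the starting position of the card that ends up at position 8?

2

Work backwards from position 8, undoing one out-shuffle at a time:
8 ← 4 ← 2
So the card now at position 8 started at position 2.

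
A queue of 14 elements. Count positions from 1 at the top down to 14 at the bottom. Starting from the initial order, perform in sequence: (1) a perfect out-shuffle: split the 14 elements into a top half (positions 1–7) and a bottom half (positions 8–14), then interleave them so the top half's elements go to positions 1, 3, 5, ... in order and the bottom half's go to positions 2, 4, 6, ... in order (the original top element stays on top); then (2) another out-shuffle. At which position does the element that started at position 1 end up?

Track the element from position 1 forward through each operation:
  after op 1 (out-shuffle): 1 → 1
  after op 2 (out-shuffle): 1 → 1

1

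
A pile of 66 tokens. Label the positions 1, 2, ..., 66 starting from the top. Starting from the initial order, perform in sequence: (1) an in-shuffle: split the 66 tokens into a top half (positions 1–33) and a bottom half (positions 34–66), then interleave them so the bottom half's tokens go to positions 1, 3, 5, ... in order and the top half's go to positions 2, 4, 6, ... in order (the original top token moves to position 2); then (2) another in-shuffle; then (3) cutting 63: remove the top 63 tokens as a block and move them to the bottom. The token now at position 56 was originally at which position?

30

Undo the operations in reverse order, starting from position 56:
  undo op 3 (cut 63): 56 ← 53
  undo op 2 (in-shuffle, from bottom half): 53 ← 60
  undo op 1 (in-shuffle, from top half): 60 ← 30
So the token at position 56 came from original position 30.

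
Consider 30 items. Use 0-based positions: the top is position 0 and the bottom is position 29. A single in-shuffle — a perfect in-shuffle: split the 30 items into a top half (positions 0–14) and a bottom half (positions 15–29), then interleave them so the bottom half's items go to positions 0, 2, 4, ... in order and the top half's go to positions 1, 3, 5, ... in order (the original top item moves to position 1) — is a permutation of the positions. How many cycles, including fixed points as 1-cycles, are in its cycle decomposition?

Trace each unvisited position around until it returns:
(0 1 3 7 15) (2 5 11 23 16) (4 9 19 8 17) (6 13 27 24 18) (10 21 12 25 20) (14 29 28 26 22)
6 cycles in total.

6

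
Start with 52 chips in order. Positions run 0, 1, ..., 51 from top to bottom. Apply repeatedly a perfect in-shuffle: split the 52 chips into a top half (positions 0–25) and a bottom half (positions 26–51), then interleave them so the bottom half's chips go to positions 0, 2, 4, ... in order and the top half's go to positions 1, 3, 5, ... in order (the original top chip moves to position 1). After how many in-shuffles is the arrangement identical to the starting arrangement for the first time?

52

The in-shuffle permutes the 52 positions with cycle lengths [52].
Every chip is home exactly when every cycle has completed a whole number of laps, i.e. after lcm(52) = 52 in-shuffles.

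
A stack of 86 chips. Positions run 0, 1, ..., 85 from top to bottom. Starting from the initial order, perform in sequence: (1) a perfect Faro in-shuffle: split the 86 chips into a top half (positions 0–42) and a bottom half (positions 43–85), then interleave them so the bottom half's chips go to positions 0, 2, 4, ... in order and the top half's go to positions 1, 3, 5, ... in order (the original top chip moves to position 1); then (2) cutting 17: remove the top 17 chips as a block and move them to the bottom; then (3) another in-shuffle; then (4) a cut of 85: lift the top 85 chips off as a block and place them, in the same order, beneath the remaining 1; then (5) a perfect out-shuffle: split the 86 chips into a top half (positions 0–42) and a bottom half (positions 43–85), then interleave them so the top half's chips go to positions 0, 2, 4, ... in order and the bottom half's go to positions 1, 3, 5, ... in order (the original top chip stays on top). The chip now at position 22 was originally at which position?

Undo the operations in reverse order, starting from position 22:
  undo op 5 (out-shuffle, from top half): 22 ← 11
  undo op 4 (cut 85): 11 ← 10
  undo op 3 (in-shuffle, from bottom half): 10 ← 48
  undo op 2 (cut 17): 48 ← 65
  undo op 1 (in-shuffle, from top half): 65 ← 32
So the chip at position 22 came from original position 32.

32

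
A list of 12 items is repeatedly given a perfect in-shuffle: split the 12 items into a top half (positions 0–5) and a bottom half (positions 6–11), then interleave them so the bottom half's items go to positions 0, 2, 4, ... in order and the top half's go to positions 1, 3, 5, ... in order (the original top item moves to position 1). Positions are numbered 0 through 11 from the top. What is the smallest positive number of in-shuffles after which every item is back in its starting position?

12

The in-shuffle permutes the 12 positions with cycle lengths [12].
Every item is home exactly when every cycle has completed a whole number of laps, i.e. after lcm(12) = 12 in-shuffles.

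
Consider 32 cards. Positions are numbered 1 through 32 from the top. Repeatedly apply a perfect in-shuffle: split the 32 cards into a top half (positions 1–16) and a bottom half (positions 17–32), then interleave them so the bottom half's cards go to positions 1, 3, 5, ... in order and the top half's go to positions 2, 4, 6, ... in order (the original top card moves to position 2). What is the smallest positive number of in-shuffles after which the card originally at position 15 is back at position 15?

Follow position 15 under repeated in-shuffles:
15 → 30 → 27 → 21 → 9 → 18 → 3 → 6 → 12 → 24 → 15
It first returns after 10 in-shuffles.

10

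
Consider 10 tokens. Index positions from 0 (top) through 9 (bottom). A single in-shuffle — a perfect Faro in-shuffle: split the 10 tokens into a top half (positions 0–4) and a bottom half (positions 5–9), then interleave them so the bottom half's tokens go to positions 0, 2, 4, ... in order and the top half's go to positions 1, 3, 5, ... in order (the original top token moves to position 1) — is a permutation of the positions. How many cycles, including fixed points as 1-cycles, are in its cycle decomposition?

1

Trace each unvisited position around until it returns:
(0 1 3 7 4 9 8 6 2 5)
1 cycle in total.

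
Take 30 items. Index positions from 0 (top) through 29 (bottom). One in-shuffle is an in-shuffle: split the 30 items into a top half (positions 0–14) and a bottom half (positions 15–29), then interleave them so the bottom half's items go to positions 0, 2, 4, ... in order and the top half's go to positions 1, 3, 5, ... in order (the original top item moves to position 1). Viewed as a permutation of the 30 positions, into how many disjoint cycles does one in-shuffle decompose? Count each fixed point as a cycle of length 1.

Trace each unvisited position around until it returns:
(0 1 3 7 15) (2 5 11 23 16) (4 9 19 8 17) (6 13 27 24 18) (10 21 12 25 20) (14 29 28 26 22)
6 cycles in total.

6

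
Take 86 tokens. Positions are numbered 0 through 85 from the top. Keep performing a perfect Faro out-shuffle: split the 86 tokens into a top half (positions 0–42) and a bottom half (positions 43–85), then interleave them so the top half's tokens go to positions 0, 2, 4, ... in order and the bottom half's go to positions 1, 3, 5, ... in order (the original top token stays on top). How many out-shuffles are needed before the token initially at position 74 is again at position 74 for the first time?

8

Follow position 74 under repeated out-shuffles:
74 → 63 → 41 → 82 → 79 → 73 → 61 → 37 → 74
It first returns after 8 out-shuffles.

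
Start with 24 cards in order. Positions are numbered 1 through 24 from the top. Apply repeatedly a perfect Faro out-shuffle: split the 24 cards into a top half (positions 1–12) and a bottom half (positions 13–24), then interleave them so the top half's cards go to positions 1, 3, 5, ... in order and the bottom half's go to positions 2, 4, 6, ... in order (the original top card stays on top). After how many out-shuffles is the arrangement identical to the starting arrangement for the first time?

11

The out-shuffle permutes the 24 positions with cycle lengths [1, 1, 11, 11].
Every card is home exactly when every cycle has completed a whole number of laps, i.e. after lcm(1, 11) = 11 out-shuffles.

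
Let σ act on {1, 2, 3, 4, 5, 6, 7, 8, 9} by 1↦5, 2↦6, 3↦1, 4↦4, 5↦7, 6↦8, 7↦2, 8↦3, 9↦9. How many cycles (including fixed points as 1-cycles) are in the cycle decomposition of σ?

Cycle decomposition: (1 5 7 2 6 8 3) (4) (9).
3 cycles.

3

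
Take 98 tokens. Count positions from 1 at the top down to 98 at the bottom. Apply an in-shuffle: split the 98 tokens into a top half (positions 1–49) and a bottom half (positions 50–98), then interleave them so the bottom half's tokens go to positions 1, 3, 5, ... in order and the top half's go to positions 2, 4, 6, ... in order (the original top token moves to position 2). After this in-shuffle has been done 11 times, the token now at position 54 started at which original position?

Work backwards from position 54, undoing one in-shuffle at a time:
54 ← 27 ← 63 ← 81 ← 90 ← 45 ← 72 ← 36 ← 18 ← 9 ← 54 ← 27
So the token now at position 54 started at position 27.

27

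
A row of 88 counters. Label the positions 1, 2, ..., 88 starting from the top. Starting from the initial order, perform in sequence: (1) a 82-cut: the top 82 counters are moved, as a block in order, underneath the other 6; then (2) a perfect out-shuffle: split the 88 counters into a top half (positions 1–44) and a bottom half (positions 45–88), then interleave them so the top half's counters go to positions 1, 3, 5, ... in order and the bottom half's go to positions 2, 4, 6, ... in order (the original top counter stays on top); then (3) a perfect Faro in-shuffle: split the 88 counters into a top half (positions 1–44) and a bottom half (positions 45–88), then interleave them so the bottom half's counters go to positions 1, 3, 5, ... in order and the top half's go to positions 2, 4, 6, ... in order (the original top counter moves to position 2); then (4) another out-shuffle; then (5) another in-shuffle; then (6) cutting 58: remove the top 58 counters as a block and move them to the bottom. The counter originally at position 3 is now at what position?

75

Track the counter from position 3 forward through each operation:
  after op 1 (cut 82): 3 → 9
  after op 2 (out-shuffle): 9 → 17
  after op 3 (in-shuffle): 17 → 34
  after op 4 (out-shuffle): 34 → 67
  after op 5 (in-shuffle): 67 → 45
  after op 6 (cut 58): 45 → 75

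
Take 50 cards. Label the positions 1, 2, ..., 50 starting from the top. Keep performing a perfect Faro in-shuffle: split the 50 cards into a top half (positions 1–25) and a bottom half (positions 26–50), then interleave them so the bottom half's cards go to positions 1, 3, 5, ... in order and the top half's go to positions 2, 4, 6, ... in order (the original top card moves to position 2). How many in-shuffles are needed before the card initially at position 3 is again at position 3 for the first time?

Follow position 3 under repeated in-shuffles:
3 → 6 → 12 → 24 → 48 → 45 → 39 → 27 → 3
It first returns after 8 in-shuffles.

8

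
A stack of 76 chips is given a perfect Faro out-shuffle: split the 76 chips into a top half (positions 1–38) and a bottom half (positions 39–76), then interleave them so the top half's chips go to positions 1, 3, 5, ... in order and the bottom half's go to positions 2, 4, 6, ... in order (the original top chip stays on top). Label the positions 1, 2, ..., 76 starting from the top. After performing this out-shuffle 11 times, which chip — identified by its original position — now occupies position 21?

Work backwards from position 21, undoing one out-shuffle at a time:
21 ← 11 ← 6 ← 41 ← 21 ← 11 ← 6 ← 41 ← 21 ← 11 ← 6 ← 41
So the chip now at position 21 started at position 41.

41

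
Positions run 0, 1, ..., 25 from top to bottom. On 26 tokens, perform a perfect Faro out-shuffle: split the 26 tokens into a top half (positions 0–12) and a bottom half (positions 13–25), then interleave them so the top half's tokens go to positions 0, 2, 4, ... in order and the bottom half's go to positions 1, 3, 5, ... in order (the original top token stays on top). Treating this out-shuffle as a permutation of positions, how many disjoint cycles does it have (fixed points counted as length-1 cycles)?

Trace each unvisited position around until it returns:
(0) (1 2 4 8 16 7 ... len 20) (5 10 20 15) (25)
4 cycles in total.

4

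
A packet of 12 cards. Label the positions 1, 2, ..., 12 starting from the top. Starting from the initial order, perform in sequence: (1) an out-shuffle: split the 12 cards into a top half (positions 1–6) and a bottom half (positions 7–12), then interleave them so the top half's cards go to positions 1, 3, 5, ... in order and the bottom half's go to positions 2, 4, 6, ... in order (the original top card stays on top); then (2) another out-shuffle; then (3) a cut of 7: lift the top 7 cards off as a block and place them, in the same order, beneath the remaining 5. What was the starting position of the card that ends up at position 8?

Undo the operations in reverse order, starting from position 8:
  undo op 3 (cut 7): 8 ← 3
  undo op 2 (out-shuffle, from top half): 3 ← 2
  undo op 1 (out-shuffle, from bottom half): 2 ← 7
So the card at position 8 came from original position 7.

7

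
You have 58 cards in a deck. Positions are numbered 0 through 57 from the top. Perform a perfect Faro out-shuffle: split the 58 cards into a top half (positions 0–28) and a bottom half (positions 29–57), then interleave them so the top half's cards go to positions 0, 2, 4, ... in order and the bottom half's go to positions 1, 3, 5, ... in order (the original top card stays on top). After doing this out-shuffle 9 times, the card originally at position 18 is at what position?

Track the card's position through each out-shuffle:
18 → 36 → 15 → 30 → 3 → 6 → 12 → 24 → 48 → 39

39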